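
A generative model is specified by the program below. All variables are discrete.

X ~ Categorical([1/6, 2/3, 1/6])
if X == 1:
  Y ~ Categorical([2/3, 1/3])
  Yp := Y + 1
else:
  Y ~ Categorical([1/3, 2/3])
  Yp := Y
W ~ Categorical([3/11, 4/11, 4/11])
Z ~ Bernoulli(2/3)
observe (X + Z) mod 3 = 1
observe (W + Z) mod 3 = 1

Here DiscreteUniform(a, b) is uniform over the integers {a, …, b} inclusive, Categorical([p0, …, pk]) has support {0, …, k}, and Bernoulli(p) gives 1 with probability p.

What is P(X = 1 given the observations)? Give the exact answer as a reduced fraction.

Enumerate traces; 4 have nonzero weight after conditioning:
  (X=0, Y=0, W=0, Z=1) weight 1/99
  (X=0, Y=1, W=0, Z=1) weight 2/99
  (X=1, Y=0, W=1, Z=0) weight 16/297
  (X=1, Y=1, W=1, Z=0) weight 8/297
Group by X:
  weight(X=0) = 1/33
  weight(X=1) = 8/99
Total weight = 1/33 + 8/99 = 1/9
P(X=0 | obs) = 1/33 / 1/9 = 3/11
P(X=1 | obs) = 8/99 / 1/9 = 8/11

P(X = 1 | obs) = 8/11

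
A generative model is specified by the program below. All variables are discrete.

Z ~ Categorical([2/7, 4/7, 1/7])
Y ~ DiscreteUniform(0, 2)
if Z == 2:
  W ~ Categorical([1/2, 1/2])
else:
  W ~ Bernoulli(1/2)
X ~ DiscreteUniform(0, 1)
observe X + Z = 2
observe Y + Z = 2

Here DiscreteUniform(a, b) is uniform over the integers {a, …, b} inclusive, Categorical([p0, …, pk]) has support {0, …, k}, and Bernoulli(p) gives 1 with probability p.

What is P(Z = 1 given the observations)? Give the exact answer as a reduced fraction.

P(Z = 1 | obs) = 4/5

Enumerate traces; 4 have nonzero weight after conditioning:
  (Z=1, Y=1, W=0, X=1) weight 1/21
  (Z=1, Y=1, W=1, X=1) weight 1/21
  (Z=2, Y=0, W=0, X=0) weight 1/84
  (Z=2, Y=0, W=1, X=0) weight 1/84
Group by Z:
  weight(Z=1) = 2/21
  weight(Z=2) = 1/42
Total weight = 2/21 + 1/42 = 5/42
P(Z=1 | obs) = 2/21 / 5/42 = 4/5
P(Z=2 | obs) = 1/42 / 5/42 = 1/5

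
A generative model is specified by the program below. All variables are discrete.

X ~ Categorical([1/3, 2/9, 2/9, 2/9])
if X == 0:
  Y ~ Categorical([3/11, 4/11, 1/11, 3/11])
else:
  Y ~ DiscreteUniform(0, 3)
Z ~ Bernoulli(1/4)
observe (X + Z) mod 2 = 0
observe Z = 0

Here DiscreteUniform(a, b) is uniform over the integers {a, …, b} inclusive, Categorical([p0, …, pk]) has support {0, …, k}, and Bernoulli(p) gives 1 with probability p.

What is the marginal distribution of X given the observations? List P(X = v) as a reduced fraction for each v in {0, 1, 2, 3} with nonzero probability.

P(X=0) = 3/5, P(X=2) = 2/5

Enumerate traces; 8 have nonzero weight after conditioning:
  (X=0, Y=0, Z=0) weight 3/44
  (X=0, Y=1, Z=0) weight 1/11
  (X=0, Y=2, Z=0) weight 1/44
  (X=0, Y=3, Z=0) weight 3/44
  (X=2, Y=0, Z=0) weight 1/24
  (X=2, Y=1, Z=0) weight 1/24
  (X=2, Y=2, Z=0) weight 1/24
  (X=2, Y=3, Z=0) weight 1/24
Group by X:
  weight(X=0) = 1/4
  weight(X=2) = 1/6
Total weight = 1/4 + 1/6 = 5/12
P(X=0 | obs) = 1/4 / 5/12 = 3/5
P(X=2 | obs) = 1/6 / 5/12 = 2/5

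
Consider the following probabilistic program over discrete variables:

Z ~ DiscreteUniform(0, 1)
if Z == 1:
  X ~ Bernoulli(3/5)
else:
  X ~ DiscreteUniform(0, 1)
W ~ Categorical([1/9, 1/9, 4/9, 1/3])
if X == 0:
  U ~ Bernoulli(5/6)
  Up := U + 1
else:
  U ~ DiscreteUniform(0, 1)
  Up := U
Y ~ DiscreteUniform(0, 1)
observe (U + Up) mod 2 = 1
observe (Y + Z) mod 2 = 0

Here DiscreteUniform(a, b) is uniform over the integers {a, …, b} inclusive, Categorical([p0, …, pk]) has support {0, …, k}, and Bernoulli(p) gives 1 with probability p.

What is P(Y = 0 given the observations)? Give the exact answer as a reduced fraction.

P(Y = 0 | obs) = 5/9

Enumerate traces; 16 have nonzero weight after conditioning:
  (Z=0, X=0, W=0, U=0, Y=0) weight 1/432
  (Z=0, X=0, W=0, U=1, Y=0) weight 5/432
  (Z=0, X=0, W=1, U=0, Y=0) weight 1/432
  (Z=0, X=0, W=1, U=1, Y=0) weight 5/432
  (Z=0, X=0, W=2, U=0, Y=0) weight 1/108
  (Z=0, X=0, W=2, U=1, Y=0) weight 5/108
  (Z=0, X=0, W=3, U=0, Y=0) weight 1/144
  (Z=0, X=0, W=3, U=1, Y=0) weight 5/144
  (Z=1, X=0, W=0, U=0, Y=1) weight 1/540
  … 7 more
Group by Y:
  weight(Y=0) = 1/8
  weight(Y=1) = 1/10
Total weight = 1/8 + 1/10 = 9/40
P(Y=0 | obs) = 1/8 / 9/40 = 5/9
P(Y=1 | obs) = 1/10 / 9/40 = 4/9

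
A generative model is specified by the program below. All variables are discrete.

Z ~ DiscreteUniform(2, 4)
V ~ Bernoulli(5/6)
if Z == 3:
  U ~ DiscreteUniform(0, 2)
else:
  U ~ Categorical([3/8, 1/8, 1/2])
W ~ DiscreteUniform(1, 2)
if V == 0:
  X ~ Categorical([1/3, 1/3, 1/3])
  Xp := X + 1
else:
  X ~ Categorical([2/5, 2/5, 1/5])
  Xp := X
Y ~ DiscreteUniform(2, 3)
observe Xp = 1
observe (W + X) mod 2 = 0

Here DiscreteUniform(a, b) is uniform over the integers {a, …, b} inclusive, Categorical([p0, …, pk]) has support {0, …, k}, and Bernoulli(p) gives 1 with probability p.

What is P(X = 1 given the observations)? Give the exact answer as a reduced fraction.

P(X = 1 | obs) = 6/7

Enumerate traces; 36 have nonzero weight after conditioning:
  (Z=2, V=0, U=0, W=2, X=0, Y=2) weight 1/576
  (Z=2, V=0, U=0, W=2, X=0, Y=3) weight 1/576
  (Z=2, V=0, U=1, W=2, X=0, Y=2) weight 1/1728
  (Z=2, V=0, U=1, W=2, X=0, Y=3) weight 1/1728
  (Z=2, V=0, U=2, W=2, X=0, Y=2) weight 1/432
  (Z=2, V=0, U=2, W=2, X=0, Y=3) weight 1/432
  (Z=2, V=1, U=0, W=1, X=1, Y=2) weight 1/96
  (Z=2, V=1, U=0, W=1, X=1, Y=3) weight 1/96
  … 28 more
Group by X:
  weight(X=0) = 1/36
  weight(X=1) = 1/6
Total weight = 1/36 + 1/6 = 7/36
P(X=0 | obs) = 1/36 / 7/36 = 1/7
P(X=1 | obs) = 1/6 / 7/36 = 6/7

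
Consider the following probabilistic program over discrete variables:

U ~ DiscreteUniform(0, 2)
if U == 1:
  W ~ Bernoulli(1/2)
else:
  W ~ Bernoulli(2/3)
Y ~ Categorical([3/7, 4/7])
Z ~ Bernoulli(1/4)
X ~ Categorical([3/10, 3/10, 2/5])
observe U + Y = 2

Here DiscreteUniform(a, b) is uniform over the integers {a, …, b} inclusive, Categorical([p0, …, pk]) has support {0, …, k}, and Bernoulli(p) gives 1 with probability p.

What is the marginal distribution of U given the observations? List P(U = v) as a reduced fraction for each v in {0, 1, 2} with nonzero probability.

P(U=1) = 4/7, P(U=2) = 3/7

Enumerate traces; 24 have nonzero weight after conditioning:
  (U=1, W=0, Y=1, Z=0, X=0) weight 3/140
  (U=1, W=0, Y=1, Z=0, X=1) weight 3/140
  (U=1, W=0, Y=1, Z=0, X=2) weight 1/35
  (U=1, W=0, Y=1, Z=1, X=0) weight 1/140
  (U=1, W=0, Y=1, Z=1, X=1) weight 1/140
  (U=1, W=0, Y=1, Z=1, X=2) weight 1/105
  (U=1, W=1, Y=1, Z=0, X=0) weight 3/140
  (U=1, W=1, Y=1, Z=0, X=1) weight 3/140
  (U=2, W=0, Y=0, Z=0, X=0) weight 3/280
  … 15 more
Group by U:
  weight(U=1) = 4/21
  weight(U=2) = 1/7
Total weight = 4/21 + 1/7 = 1/3
P(U=1 | obs) = 4/21 / 1/3 = 4/7
P(U=2 | obs) = 1/7 / 1/3 = 3/7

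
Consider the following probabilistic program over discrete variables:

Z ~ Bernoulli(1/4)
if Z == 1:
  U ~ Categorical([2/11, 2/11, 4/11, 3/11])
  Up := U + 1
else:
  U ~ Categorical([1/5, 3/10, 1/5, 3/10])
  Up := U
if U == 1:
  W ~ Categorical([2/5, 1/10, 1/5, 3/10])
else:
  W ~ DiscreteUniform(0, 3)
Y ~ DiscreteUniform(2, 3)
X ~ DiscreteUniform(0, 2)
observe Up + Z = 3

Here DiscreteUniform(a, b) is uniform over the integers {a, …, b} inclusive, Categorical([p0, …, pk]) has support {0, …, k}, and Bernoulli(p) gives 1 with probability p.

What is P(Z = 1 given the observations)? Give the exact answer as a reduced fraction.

P(Z = 1 | obs) = 20/119

Enumerate traces; 48 have nonzero weight after conditioning:
  (Z=0, U=3, W=0, Y=2, X=0) weight 3/320
  (Z=0, U=3, W=0, Y=2, X=1) weight 3/320
  (Z=0, U=3, W=0, Y=2, X=2) weight 3/320
  (Z=0, U=3, W=0, Y=3, X=0) weight 3/320
  (Z=0, U=3, W=0, Y=3, X=1) weight 3/320
  (Z=0, U=3, W=0, Y=3, X=2) weight 3/320
  (Z=0, U=3, W=1, Y=2, X=0) weight 3/320
  (Z=0, U=3, W=1, Y=2, X=1) weight 3/320
  (Z=1, U=1, W=0, Y=2, X=0) weight 1/330
  … 39 more
Group by Z:
  weight(Z=0) = 9/40
  weight(Z=1) = 1/22
Total weight = 9/40 + 1/22 = 119/440
P(Z=0 | obs) = 9/40 / 119/440 = 99/119
P(Z=1 | obs) = 1/22 / 119/440 = 20/119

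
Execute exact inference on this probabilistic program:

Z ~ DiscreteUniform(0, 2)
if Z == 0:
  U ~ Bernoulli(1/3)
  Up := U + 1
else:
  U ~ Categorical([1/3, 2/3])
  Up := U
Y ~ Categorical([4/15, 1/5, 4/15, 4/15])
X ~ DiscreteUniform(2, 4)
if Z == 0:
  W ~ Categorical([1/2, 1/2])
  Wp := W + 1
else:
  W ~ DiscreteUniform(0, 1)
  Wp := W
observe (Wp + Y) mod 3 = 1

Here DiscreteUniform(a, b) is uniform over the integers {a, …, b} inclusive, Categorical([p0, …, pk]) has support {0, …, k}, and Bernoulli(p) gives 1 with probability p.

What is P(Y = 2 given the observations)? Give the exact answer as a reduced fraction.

P(Y = 2 | obs) = 2/17

Enumerate traces; 54 have nonzero weight after conditioning:
  (Z=0, U=0, Y=0, X=2, W=0) weight 4/405
  (Z=0, U=0, Y=0, X=3, W=0) weight 4/405
  (Z=0, U=0, Y=0, X=4, W=0) weight 4/405
  (Z=0, U=0, Y=2, X=2, W=1) weight 4/405
  (Z=0, U=0, Y=2, X=3, W=1) weight 4/405
  (Z=0, U=0, Y=2, X=4, W=1) weight 4/405
  (Z=0, U=0, Y=3, X=2, W=0) weight 4/405
  (Z=0, U=0, Y=3, X=3, W=0) weight 4/405
  (Z=1, U=0, Y=1, X=2, W=0) weight 1/270
  … 45 more
Group by Y:
  weight(Y=0) = 2/15
  weight(Y=1) = 1/15
  weight(Y=2) = 2/45
  weight(Y=3) = 2/15
Total weight = 2/15 + 1/15 + 2/45 + 2/15 = 17/45
P(Y=0 | obs) = 2/15 / 17/45 = 6/17
P(Y=1 | obs) = 1/15 / 17/45 = 3/17
P(Y=2 | obs) = 2/45 / 17/45 = 2/17
P(Y=3 | obs) = 2/15 / 17/45 = 6/17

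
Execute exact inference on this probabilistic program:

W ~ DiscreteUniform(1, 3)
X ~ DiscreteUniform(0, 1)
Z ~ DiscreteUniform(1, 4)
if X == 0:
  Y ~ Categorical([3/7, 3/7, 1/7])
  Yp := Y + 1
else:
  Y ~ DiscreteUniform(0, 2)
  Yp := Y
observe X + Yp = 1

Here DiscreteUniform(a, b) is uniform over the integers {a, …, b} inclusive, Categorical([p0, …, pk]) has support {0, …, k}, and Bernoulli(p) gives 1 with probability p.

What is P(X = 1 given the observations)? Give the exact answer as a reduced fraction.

P(X = 1 | obs) = 7/16

Enumerate traces; 24 have nonzero weight after conditioning:
  (W=1, X=0, Z=1, Y=0) weight 1/56
  (W=1, X=0, Z=2, Y=0) weight 1/56
  (W=1, X=0, Z=3, Y=0) weight 1/56
  (W=1, X=0, Z=4, Y=0) weight 1/56
  (W=1, X=1, Z=1, Y=0) weight 1/72
  (W=1, X=1, Z=2, Y=0) weight 1/72
  (W=1, X=1, Z=3, Y=0) weight 1/72
  (W=1, X=1, Z=4, Y=0) weight 1/72
  … 16 more
Group by X:
  weight(X=0) = 3/14
  weight(X=1) = 1/6
Total weight = 3/14 + 1/6 = 8/21
P(X=0 | obs) = 3/14 / 8/21 = 9/16
P(X=1 | obs) = 1/6 / 8/21 = 7/16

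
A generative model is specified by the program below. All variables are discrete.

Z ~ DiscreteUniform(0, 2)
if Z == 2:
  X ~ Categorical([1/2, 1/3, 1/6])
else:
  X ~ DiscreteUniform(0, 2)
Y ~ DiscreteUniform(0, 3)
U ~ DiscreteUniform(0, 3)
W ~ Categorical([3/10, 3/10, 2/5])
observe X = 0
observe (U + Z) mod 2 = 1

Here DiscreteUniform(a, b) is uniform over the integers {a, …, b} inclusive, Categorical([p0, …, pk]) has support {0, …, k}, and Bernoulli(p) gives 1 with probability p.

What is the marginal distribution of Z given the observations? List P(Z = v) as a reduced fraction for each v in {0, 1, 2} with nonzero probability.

P(Z=0) = 2/7, P(Z=1) = 2/7, P(Z=2) = 3/7

Enumerate traces; 72 have nonzero weight after conditioning:
  (Z=0, X=0, Y=0, U=1, W=0) weight 1/480
  (Z=0, X=0, Y=0, U=1, W=1) weight 1/480
  (Z=0, X=0, Y=0, U=1, W=2) weight 1/360
  (Z=0, X=0, Y=0, U=3, W=0) weight 1/480
  (Z=0, X=0, Y=0, U=3, W=1) weight 1/480
  (Z=0, X=0, Y=0, U=3, W=2) weight 1/360
  (Z=0, X=0, Y=1, U=1, W=0) weight 1/480
  (Z=0, X=0, Y=1, U=1, W=1) weight 1/480
  (Z=1, X=0, Y=0, U=0, W=0) weight 1/480
  (Z=2, X=0, Y=0, U=1, W=0) weight 1/320
  … 62 more
Group by Z:
  weight(Z=0) = 1/18
  weight(Z=1) = 1/18
  weight(Z=2) = 1/12
Total weight = 1/18 + 1/18 + 1/12 = 7/36
P(Z=0 | obs) = 1/18 / 7/36 = 2/7
P(Z=1 | obs) = 1/18 / 7/36 = 2/7
P(Z=2 | obs) = 1/12 / 7/36 = 3/7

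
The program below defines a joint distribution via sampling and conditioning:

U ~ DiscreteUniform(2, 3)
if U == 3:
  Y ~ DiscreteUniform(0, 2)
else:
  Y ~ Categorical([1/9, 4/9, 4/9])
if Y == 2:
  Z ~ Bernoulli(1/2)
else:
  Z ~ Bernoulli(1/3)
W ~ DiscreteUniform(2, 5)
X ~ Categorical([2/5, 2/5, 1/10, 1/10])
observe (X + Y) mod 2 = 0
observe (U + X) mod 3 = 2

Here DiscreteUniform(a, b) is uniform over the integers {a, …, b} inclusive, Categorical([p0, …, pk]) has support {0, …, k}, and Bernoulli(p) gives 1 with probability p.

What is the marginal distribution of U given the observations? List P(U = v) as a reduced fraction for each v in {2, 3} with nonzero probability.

P(U=2) = 4/5, P(U=3) = 1/5

Enumerate traces; 40 have nonzero weight after conditioning:
  (U=2, Y=0, Z=0, W=2, X=0) weight 1/270
  (U=2, Y=0, Z=0, W=3, X=0) weight 1/270
  (U=2, Y=0, Z=0, W=4, X=0) weight 1/270
  (U=2, Y=0, Z=0, W=5, X=0) weight 1/270
  (U=2, Y=0, Z=1, W=2, X=0) weight 1/540
  (U=2, Y=0, Z=1, W=3, X=0) weight 1/540
  (U=2, Y=0, Z=1, W=4, X=0) weight 1/540
  (U=2, Y=0, Z=1, W=5, X=0) weight 1/540
  (U=3, Y=0, Z=0, W=2, X=2) weight 1/360
  … 31 more
Group by U:
  weight(U=2) = 2/15
  weight(U=3) = 1/30
Total weight = 2/15 + 1/30 = 1/6
P(U=2 | obs) = 2/15 / 1/6 = 4/5
P(U=3 | obs) = 1/30 / 1/6 = 1/5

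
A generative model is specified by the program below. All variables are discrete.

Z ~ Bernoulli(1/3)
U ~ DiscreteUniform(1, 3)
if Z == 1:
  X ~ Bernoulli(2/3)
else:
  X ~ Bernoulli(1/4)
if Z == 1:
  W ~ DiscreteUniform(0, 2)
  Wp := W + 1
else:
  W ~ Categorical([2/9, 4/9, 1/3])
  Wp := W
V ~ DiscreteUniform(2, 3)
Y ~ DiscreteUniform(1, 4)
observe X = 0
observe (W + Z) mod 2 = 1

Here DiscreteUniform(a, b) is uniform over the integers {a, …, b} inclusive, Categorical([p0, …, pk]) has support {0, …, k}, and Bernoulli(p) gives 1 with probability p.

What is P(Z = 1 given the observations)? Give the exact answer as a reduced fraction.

Enumerate traces; 72 have nonzero weight after conditioning:
  (Z=0, U=1, X=0, W=1, V=2, Y=1) weight 1/108
  (Z=0, U=1, X=0, W=1, V=2, Y=2) weight 1/108
  (Z=0, U=1, X=0, W=1, V=2, Y=3) weight 1/108
  (Z=0, U=1, X=0, W=1, V=2, Y=4) weight 1/108
  (Z=0, U=1, X=0, W=1, V=3, Y=1) weight 1/108
  (Z=0, U=1, X=0, W=1, V=3, Y=2) weight 1/108
  (Z=0, U=1, X=0, W=1, V=3, Y=3) weight 1/108
  (Z=0, U=1, X=0, W=1, V=3, Y=4) weight 1/108
  (Z=1, U=1, X=0, W=0, V=2, Y=1) weight 1/648
  … 63 more
Group by Z:
  weight(Z=0) = 2/9
  weight(Z=1) = 2/27
Total weight = 2/9 + 2/27 = 8/27
P(Z=0 | obs) = 2/9 / 8/27 = 3/4
P(Z=1 | obs) = 2/27 / 8/27 = 1/4

P(Z = 1 | obs) = 1/4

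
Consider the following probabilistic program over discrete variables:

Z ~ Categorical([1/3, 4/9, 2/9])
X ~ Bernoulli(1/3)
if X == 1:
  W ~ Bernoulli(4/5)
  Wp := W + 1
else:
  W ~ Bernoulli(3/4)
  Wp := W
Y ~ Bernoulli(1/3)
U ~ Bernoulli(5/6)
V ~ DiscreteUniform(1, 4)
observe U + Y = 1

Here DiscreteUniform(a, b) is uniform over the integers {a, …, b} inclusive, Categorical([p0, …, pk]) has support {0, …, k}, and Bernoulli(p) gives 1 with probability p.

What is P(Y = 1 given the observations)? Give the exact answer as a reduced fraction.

P(Y = 1 | obs) = 1/11

Enumerate traces; 96 have nonzero weight after conditioning:
  (Z=0, X=0, W=0, Y=0, U=1, V=1) weight 5/648
  (Z=0, X=0, W=0, Y=0, U=1, V=2) weight 5/648
  (Z=0, X=0, W=0, Y=0, U=1, V=3) weight 5/648
  (Z=0, X=0, W=0, Y=0, U=1, V=4) weight 5/648
  (Z=0, X=0, W=0, Y=1, U=0, V=1) weight 1/1296
  (Z=0, X=0, W=0, Y=1, U=0, V=2) weight 1/1296
  (Z=0, X=0, W=0, Y=1, U=0, V=3) weight 1/1296
  (Z=0, X=0, W=0, Y=1, U=0, V=4) weight 1/1296
  … 88 more
Group by Y:
  weight(Y=0) = 5/9
  weight(Y=1) = 1/18
Total weight = 5/9 + 1/18 = 11/18
P(Y=0 | obs) = 5/9 / 11/18 = 10/11
P(Y=1 | obs) = 1/18 / 11/18 = 1/11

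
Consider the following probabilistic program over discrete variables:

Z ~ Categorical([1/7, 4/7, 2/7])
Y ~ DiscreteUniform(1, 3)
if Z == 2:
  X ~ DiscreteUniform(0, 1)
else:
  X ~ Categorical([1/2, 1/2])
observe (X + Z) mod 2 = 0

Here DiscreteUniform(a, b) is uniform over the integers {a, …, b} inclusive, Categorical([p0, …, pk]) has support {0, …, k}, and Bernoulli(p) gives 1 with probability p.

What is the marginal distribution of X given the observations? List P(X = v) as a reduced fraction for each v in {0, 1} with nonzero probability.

P(X=0) = 3/7, P(X=1) = 4/7

Enumerate traces; 9 have nonzero weight after conditioning:
  (Z=0, Y=1, X=0) weight 1/42
  (Z=0, Y=2, X=0) weight 1/42
  (Z=0, Y=3, X=0) weight 1/42
  (Z=1, Y=1, X=1) weight 2/21
  (Z=1, Y=2, X=1) weight 2/21
  (Z=1, Y=3, X=1) weight 2/21
  (Z=2, Y=1, X=0) weight 1/21
  (Z=2, Y=2, X=0) weight 1/21
  … 1 more
Group by X:
  weight(X=0) = 3/14
  weight(X=1) = 2/7
Total weight = 3/14 + 2/7 = 1/2
P(X=0 | obs) = 3/14 / 1/2 = 3/7
P(X=1 | obs) = 2/7 / 1/2 = 4/7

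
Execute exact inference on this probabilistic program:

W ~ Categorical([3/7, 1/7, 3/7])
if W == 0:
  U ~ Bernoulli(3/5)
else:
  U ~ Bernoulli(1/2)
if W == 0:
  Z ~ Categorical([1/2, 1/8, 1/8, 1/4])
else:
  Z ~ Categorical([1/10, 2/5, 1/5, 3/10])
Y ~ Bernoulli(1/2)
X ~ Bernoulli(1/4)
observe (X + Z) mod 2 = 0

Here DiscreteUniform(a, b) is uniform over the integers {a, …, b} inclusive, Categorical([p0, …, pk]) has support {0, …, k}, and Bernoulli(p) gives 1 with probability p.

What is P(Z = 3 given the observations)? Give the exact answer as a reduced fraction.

P(Z = 3 | obs) = 39/263

Enumerate traces; 48 have nonzero weight after conditioning:
  (W=0, U=0, Z=0, Y=0, X=0) weight 9/280
  (W=0, U=0, Z=0, Y=1, X=0) weight 9/280
  (W=0, U=0, Z=1, Y=0, X=1) weight 3/1120
  (W=0, U=0, Z=1, Y=1, X=1) weight 3/1120
  (W=0, U=0, Z=2, Y=0, X=0) weight 9/1120
  (W=0, U=0, Z=2, Y=1, X=0) weight 9/1120
  (W=0, U=0, Z=3, Y=0, X=1) weight 3/560
  (W=0, U=0, Z=3, Y=1, X=1) weight 3/560
  … 40 more
Group by Z:
  weight(Z=0) = 57/280
  weight(Z=1) = 79/1120
  weight(Z=2) = 141/1120
  weight(Z=3) = 39/560
Total weight = 57/280 + 79/1120 + 141/1120 + 39/560 = 263/560
P(Z=0 | obs) = 57/280 / 263/560 = 114/263
P(Z=1 | obs) = 79/1120 / 263/560 = 79/526
P(Z=2 | obs) = 141/1120 / 263/560 = 141/526
P(Z=3 | obs) = 39/560 / 263/560 = 39/263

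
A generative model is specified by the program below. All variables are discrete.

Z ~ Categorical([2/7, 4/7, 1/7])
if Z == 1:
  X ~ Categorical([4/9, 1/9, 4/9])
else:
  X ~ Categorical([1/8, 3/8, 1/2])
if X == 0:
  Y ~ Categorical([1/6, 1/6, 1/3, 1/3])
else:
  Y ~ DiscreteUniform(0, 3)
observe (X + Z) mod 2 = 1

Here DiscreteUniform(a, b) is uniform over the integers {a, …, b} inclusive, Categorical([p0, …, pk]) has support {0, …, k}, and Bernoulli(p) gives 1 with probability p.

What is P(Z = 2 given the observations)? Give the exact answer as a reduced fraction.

Enumerate traces; 16 have nonzero weight after conditioning:
  (Z=0, X=1, Y=0) weight 3/112
  (Z=0, X=1, Y=1) weight 3/112
  (Z=0, X=1, Y=2) weight 3/112
  (Z=0, X=1, Y=3) weight 3/112
  (Z=1, X=0, Y=0) weight 8/189
  (Z=1, X=0, Y=1) weight 8/189
  (Z=1, X=0, Y=2) weight 16/189
  (Z=1, X=0, Y=3) weight 16/189
  (Z=2, X=1, Y=0) weight 3/224
  … 7 more
Group by Z:
  weight(Z=0) = 3/28
  weight(Z=1) = 32/63
  weight(Z=2) = 3/56
Total weight = 3/28 + 32/63 + 3/56 = 337/504
P(Z=0 | obs) = 3/28 / 337/504 = 54/337
P(Z=1 | obs) = 32/63 / 337/504 = 256/337
P(Z=2 | obs) = 3/56 / 337/504 = 27/337

P(Z = 2 | obs) = 27/337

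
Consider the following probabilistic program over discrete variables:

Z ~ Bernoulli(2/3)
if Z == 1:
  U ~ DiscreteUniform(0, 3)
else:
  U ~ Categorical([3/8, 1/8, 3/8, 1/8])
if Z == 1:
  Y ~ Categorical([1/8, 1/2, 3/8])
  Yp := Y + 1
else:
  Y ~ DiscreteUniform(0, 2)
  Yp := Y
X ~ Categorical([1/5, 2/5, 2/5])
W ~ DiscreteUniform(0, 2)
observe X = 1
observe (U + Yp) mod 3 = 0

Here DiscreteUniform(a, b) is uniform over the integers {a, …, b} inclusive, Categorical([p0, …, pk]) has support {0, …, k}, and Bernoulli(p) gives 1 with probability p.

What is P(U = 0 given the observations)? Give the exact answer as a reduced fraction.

Enumerate traces; 24 have nonzero weight after conditioning:
  (Z=0, U=0, Y=0, X=1, W=0) weight 1/180
  (Z=0, U=0, Y=0, X=1, W=1) weight 1/180
  (Z=0, U=0, Y=0, X=1, W=2) weight 1/180
  (Z=0, U=1, Y=2, X=1, W=0) weight 1/540
  (Z=0, U=1, Y=2, X=1, W=1) weight 1/540
  (Z=0, U=1, Y=2, X=1, W=2) weight 1/540
  (Z=0, U=2, Y=1, X=1, W=0) weight 1/180
  (Z=0, U=2, Y=1, X=1, W=1) weight 1/180
  (Z=0, U=3, Y=0, X=1, W=0) weight 1/540
  … 15 more
Group by U:
  weight(U=0) = 1/24
  weight(U=1) = 7/180
  weight(U=2) = 1/40
  weight(U=3) = 11/360
Total weight = 1/24 + 7/180 + 1/40 + 11/360 = 49/360
P(U=0 | obs) = 1/24 / 49/360 = 15/49
P(U=1 | obs) = 7/180 / 49/360 = 2/7
P(U=2 | obs) = 1/40 / 49/360 = 9/49
P(U=3 | obs) = 11/360 / 49/360 = 11/49

P(U = 0 | obs) = 15/49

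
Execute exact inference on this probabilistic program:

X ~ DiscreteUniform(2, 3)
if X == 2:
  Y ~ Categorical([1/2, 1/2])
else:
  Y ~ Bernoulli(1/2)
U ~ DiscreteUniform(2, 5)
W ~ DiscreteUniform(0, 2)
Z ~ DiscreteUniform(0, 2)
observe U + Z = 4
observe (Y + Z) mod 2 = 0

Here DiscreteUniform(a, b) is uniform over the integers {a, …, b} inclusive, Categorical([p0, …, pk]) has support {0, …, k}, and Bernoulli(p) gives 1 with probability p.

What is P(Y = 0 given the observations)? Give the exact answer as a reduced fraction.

Enumerate traces; 18 have nonzero weight after conditioning:
  (X=2, Y=0, U=2, W=0, Z=2) weight 1/144
  (X=2, Y=0, U=2, W=1, Z=2) weight 1/144
  (X=2, Y=0, U=2, W=2, Z=2) weight 1/144
  (X=2, Y=0, U=4, W=0, Z=0) weight 1/144
  (X=2, Y=0, U=4, W=1, Z=0) weight 1/144
  (X=2, Y=0, U=4, W=2, Z=0) weight 1/144
  (X=2, Y=1, U=3, W=0, Z=1) weight 1/144
  (X=2, Y=1, U=3, W=1, Z=1) weight 1/144
  … 10 more
Group by Y:
  weight(Y=0) = 1/12
  weight(Y=1) = 1/24
Total weight = 1/12 + 1/24 = 1/8
P(Y=0 | obs) = 1/12 / 1/8 = 2/3
P(Y=1 | obs) = 1/24 / 1/8 = 1/3

P(Y = 0 | obs) = 2/3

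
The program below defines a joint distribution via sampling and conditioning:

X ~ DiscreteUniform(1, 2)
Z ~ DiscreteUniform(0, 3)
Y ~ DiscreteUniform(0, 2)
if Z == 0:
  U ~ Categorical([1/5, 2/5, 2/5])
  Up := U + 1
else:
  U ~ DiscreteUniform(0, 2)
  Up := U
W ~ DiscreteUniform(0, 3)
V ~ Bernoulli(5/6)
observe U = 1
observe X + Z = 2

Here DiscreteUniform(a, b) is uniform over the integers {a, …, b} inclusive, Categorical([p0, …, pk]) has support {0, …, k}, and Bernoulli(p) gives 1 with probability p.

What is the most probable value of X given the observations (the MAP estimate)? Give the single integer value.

argmax_v P(X = v | obs) = 2

Enumerate traces; 48 have nonzero weight after conditioning:
  (X=1, Z=1, Y=0, U=1, W=0, V=0) weight 1/1728
  (X=1, Z=1, Y=0, U=1, W=0, V=1) weight 5/1728
  (X=1, Z=1, Y=0, U=1, W=1, V=0) weight 1/1728
  (X=1, Z=1, Y=0, U=1, W=1, V=1) weight 5/1728
  (X=1, Z=1, Y=0, U=1, W=2, V=0) weight 1/1728
  (X=1, Z=1, Y=0, U=1, W=2, V=1) weight 5/1728
  (X=1, Z=1, Y=0, U=1, W=3, V=0) weight 1/1728
  (X=1, Z=1, Y=0, U=1, W=3, V=1) weight 5/1728
  (X=2, Z=0, Y=0, U=1, W=0, V=0) weight 1/1440
  … 39 more
Group by X:
  weight(X=1) = 1/24
  weight(X=2) = 1/20
Total weight = 1/24 + 1/20 = 11/120
P(X=1 | obs) = 1/24 / 11/120 = 5/11
P(X=2 | obs) = 1/20 / 11/120 = 6/11
argmax = 2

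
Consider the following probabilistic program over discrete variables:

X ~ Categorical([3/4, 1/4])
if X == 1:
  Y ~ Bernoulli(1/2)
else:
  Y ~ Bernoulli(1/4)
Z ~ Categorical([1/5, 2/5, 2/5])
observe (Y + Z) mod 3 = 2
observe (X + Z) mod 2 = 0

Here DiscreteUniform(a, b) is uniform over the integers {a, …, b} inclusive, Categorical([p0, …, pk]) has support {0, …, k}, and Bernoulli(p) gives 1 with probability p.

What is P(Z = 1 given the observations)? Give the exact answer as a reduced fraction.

Enumerate traces; 2 have nonzero weight after conditioning:
  (X=0, Y=0, Z=2) weight 9/40
  (X=1, Y=1, Z=1) weight 1/20
Group by Z:
  weight(Z=1) = 1/20
  weight(Z=2) = 9/40
Total weight = 1/20 + 9/40 = 11/40
P(Z=1 | obs) = 1/20 / 11/40 = 2/11
P(Z=2 | obs) = 9/40 / 11/40 = 9/11

P(Z = 1 | obs) = 2/11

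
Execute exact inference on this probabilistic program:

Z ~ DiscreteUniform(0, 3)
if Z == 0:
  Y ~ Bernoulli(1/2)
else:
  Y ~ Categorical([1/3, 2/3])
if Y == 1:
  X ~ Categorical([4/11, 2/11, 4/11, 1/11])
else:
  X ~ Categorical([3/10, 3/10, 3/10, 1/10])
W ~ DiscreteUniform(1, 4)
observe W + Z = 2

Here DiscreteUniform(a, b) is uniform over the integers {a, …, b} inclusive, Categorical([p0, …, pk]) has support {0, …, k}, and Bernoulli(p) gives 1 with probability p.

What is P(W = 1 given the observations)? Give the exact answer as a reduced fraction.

Enumerate traces; 16 have nonzero weight after conditioning:
  (Z=0, Y=0, X=0, W=2) weight 3/320
  (Z=0, Y=0, X=1, W=2) weight 3/320
  (Z=0, Y=0, X=2, W=2) weight 3/320
  (Z=0, Y=0, X=3, W=2) weight 1/320
  (Z=0, Y=1, X=0, W=2) weight 1/88
  (Z=0, Y=1, X=1, W=2) weight 1/176
  (Z=0, Y=1, X=2, W=2) weight 1/88
  (Z=0, Y=1, X=3, W=2) weight 1/352
  (Z=1, Y=0, X=0, W=1) weight 1/160
  … 7 more
Group by W:
  weight(W=1) = 1/16
  weight(W=2) = 1/16
Total weight = 1/16 + 1/16 = 1/8
P(W=1 | obs) = 1/16 / 1/8 = 1/2
P(W=2 | obs) = 1/16 / 1/8 = 1/2

P(W = 1 | obs) = 1/2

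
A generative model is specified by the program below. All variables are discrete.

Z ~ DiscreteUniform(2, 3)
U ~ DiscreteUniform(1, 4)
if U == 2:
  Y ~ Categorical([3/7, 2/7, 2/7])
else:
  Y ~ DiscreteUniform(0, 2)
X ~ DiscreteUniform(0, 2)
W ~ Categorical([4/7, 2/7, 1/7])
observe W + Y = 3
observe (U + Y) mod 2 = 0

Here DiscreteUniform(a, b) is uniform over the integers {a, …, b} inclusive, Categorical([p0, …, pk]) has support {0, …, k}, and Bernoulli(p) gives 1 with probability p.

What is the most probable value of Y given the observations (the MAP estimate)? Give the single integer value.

Enumerate traces; 24 have nonzero weight after conditioning:
  (Z=2, U=1, Y=1, X=0, W=2) weight 1/504
  (Z=2, U=1, Y=1, X=1, W=2) weight 1/504
  (Z=2, U=1, Y=1, X=2, W=2) weight 1/504
  (Z=2, U=2, Y=2, X=0, W=1) weight 1/294
  (Z=2, U=2, Y=2, X=1, W=1) weight 1/294
  (Z=2, U=2, Y=2, X=2, W=1) weight 1/294
  (Z=2, U=3, Y=1, X=0, W=2) weight 1/504
  (Z=2, U=3, Y=1, X=1, W=2) weight 1/504
  … 16 more
Group by Y:
  weight(Y=1) = 1/42
  weight(Y=2) = 13/294
Total weight = 1/42 + 13/294 = 10/147
P(Y=1 | obs) = 1/42 / 10/147 = 7/20
P(Y=2 | obs) = 13/294 / 10/147 = 13/20
argmax = 2

argmax_v P(Y = v | obs) = 2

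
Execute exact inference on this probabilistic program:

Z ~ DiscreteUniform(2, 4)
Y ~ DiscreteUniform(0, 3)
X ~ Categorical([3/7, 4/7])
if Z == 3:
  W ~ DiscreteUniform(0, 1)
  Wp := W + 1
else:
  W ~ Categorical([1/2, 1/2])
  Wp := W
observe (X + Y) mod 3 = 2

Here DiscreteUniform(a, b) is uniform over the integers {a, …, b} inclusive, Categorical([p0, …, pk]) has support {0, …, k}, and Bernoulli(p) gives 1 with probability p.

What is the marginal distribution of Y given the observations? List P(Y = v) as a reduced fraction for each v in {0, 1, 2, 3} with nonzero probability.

P(Y=1) = 4/7, P(Y=2) = 3/7

Enumerate traces; 12 have nonzero weight after conditioning:
  (Z=2, Y=1, X=1, W=0) weight 1/42
  (Z=2, Y=1, X=1, W=1) weight 1/42
  (Z=2, Y=2, X=0, W=0) weight 1/56
  (Z=2, Y=2, X=0, W=1) weight 1/56
  (Z=3, Y=1, X=1, W=0) weight 1/42
  (Z=3, Y=1, X=1, W=1) weight 1/42
  (Z=3, Y=2, X=0, W=0) weight 1/56
  (Z=3, Y=2, X=0, W=1) weight 1/56
  … 4 more
Group by Y:
  weight(Y=1) = 1/7
  weight(Y=2) = 3/28
Total weight = 1/7 + 3/28 = 1/4
P(Y=1 | obs) = 1/7 / 1/4 = 4/7
P(Y=2 | obs) = 3/28 / 1/4 = 3/7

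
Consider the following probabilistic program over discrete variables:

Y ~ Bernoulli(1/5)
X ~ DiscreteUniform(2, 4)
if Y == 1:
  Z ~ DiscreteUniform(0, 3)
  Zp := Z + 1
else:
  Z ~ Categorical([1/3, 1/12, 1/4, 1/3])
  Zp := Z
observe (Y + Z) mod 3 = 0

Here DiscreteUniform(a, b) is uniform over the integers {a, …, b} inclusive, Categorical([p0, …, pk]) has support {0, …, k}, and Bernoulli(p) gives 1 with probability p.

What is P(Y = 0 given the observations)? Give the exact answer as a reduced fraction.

Enumerate traces; 9 have nonzero weight after conditioning:
  (Y=0, X=2, Z=0) weight 4/45
  (Y=0, X=2, Z=3) weight 4/45
  (Y=0, X=3, Z=0) weight 4/45
  (Y=0, X=3, Z=3) weight 4/45
  (Y=0, X=4, Z=0) weight 4/45
  (Y=0, X=4, Z=3) weight 4/45
  (Y=1, X=2, Z=2) weight 1/60
  (Y=1, X=3, Z=2) weight 1/60
  … 1 more
Group by Y:
  weight(Y=0) = 8/15
  weight(Y=1) = 1/20
Total weight = 8/15 + 1/20 = 7/12
P(Y=0 | obs) = 8/15 / 7/12 = 32/35
P(Y=1 | obs) = 1/20 / 7/12 = 3/35

P(Y = 0 | obs) = 32/35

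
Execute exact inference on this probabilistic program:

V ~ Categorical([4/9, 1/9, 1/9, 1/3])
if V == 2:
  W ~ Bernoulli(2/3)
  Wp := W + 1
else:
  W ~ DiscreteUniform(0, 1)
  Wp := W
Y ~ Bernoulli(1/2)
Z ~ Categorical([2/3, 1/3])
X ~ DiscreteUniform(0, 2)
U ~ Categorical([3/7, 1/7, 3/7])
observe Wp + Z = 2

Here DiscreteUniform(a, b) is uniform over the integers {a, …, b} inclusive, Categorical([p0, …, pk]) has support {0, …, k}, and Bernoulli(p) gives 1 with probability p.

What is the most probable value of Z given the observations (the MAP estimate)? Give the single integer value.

argmax_v P(Z = v | obs) = 1

Enumerate traces; 90 have nonzero weight after conditioning:
  (V=0, W=1, Y=0, Z=1, X=0, U=0) weight 1/189
  (V=0, W=1, Y=0, Z=1, X=0, U=1) weight 1/567
  (V=0, W=1, Y=0, Z=1, X=0, U=2) weight 1/189
  (V=0, W=1, Y=0, Z=1, X=1, U=0) weight 1/189
  (V=0, W=1, Y=0, Z=1, X=1, U=1) weight 1/567
  (V=0, W=1, Y=0, Z=1, X=1, U=2) weight 1/189
  (V=0, W=1, Y=0, Z=1, X=2, U=0) weight 1/189
  (V=0, W=1, Y=0, Z=1, X=2, U=1) weight 1/567
  (V=2, W=1, Y=0, Z=0, X=0, U=0) weight 2/567
  … 81 more
Group by Z:
  weight(Z=0) = 4/81
  weight(Z=1) = 13/81
Total weight = 4/81 + 13/81 = 17/81
P(Z=0 | obs) = 4/81 / 17/81 = 4/17
P(Z=1 | obs) = 13/81 / 17/81 = 13/17
argmax = 1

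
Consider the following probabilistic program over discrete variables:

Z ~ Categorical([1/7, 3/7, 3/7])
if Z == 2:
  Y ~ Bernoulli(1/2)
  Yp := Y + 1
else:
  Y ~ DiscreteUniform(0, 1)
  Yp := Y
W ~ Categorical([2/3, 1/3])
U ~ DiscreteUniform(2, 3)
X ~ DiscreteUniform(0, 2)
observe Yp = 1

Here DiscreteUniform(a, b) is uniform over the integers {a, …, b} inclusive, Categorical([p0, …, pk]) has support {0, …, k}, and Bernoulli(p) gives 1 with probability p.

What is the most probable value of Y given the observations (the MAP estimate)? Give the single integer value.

argmax_v P(Y = v | obs) = 1

Enumerate traces; 36 have nonzero weight after conditioning:
  (Z=0, Y=1, W=0, U=2, X=0) weight 1/126
  (Z=0, Y=1, W=0, U=2, X=1) weight 1/126
  (Z=0, Y=1, W=0, U=2, X=2) weight 1/126
  (Z=0, Y=1, W=0, U=3, X=0) weight 1/126
  (Z=0, Y=1, W=0, U=3, X=1) weight 1/126
  (Z=0, Y=1, W=0, U=3, X=2) weight 1/126
  (Z=0, Y=1, W=1, U=2, X=0) weight 1/252
  (Z=0, Y=1, W=1, U=2, X=1) weight 1/252
  (Z=2, Y=0, W=0, U=2, X=0) weight 1/42
  … 27 more
Group by Y:
  weight(Y=0) = 3/14
  weight(Y=1) = 2/7
Total weight = 3/14 + 2/7 = 1/2
P(Y=0 | obs) = 3/14 / 1/2 = 3/7
P(Y=1 | obs) = 2/7 / 1/2 = 4/7
argmax = 1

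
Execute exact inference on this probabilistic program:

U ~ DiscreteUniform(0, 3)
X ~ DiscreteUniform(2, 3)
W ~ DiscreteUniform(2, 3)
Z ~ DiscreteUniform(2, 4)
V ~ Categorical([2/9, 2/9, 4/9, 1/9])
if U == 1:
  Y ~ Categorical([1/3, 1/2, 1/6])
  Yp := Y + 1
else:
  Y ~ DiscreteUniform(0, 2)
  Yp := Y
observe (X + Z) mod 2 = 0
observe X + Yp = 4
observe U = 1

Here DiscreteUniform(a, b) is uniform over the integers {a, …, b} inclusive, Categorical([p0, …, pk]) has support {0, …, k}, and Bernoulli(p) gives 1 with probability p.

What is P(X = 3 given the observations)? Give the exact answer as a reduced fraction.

Enumerate traces; 24 have nonzero weight after conditioning:
  (U=1, X=2, W=2, Z=2, V=0, Y=1) weight 1/432
  (U=1, X=2, W=2, Z=2, V=1, Y=1) weight 1/432
  (U=1, X=2, W=2, Z=2, V=2, Y=1) weight 1/216
  (U=1, X=2, W=2, Z=2, V=3, Y=1) weight 1/864
  (U=1, X=2, W=2, Z=4, V=0, Y=1) weight 1/432
  (U=1, X=2, W=2, Z=4, V=1, Y=1) weight 1/432
  (U=1, X=2, W=2, Z=4, V=2, Y=1) weight 1/216
  (U=1, X=2, W=2, Z=4, V=3, Y=1) weight 1/864
  (U=1, X=3, W=2, Z=3, V=0, Y=0) weight 1/648
  … 15 more
Group by X:
  weight(X=2) = 1/24
  weight(X=3) = 1/72
Total weight = 1/24 + 1/72 = 1/18
P(X=2 | obs) = 1/24 / 1/18 = 3/4
P(X=3 | obs) = 1/72 / 1/18 = 1/4

P(X = 3 | obs) = 1/4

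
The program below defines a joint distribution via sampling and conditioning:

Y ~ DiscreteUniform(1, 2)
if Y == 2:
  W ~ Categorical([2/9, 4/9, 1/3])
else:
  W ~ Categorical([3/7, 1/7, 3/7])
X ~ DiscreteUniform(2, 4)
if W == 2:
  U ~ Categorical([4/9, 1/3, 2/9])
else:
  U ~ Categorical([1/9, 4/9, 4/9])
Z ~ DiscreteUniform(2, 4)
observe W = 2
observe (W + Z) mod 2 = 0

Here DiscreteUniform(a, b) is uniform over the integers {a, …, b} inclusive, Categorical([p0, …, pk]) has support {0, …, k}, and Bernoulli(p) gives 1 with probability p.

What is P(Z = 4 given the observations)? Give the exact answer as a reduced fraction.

Enumerate traces; 36 have nonzero weight after conditioning:
  (Y=1, W=2, X=2, U=0, Z=2) weight 2/189
  (Y=1, W=2, X=2, U=0, Z=4) weight 2/189
  (Y=1, W=2, X=2, U=1, Z=2) weight 1/126
  (Y=1, W=2, X=2, U=1, Z=4) weight 1/126
  (Y=1, W=2, X=2, U=2, Z=2) weight 1/189
  (Y=1, W=2, X=2, U=2, Z=4) weight 1/189
  (Y=1, W=2, X=3, U=0, Z=2) weight 2/189
  (Y=1, W=2, X=3, U=0, Z=4) weight 2/189
  … 28 more
Group by Z:
  weight(Z=2) = 8/63
  weight(Z=4) = 8/63
Total weight = 8/63 + 8/63 = 16/63
P(Z=2 | obs) = 8/63 / 16/63 = 1/2
P(Z=4 | obs) = 8/63 / 16/63 = 1/2

P(Z = 4 | obs) = 1/2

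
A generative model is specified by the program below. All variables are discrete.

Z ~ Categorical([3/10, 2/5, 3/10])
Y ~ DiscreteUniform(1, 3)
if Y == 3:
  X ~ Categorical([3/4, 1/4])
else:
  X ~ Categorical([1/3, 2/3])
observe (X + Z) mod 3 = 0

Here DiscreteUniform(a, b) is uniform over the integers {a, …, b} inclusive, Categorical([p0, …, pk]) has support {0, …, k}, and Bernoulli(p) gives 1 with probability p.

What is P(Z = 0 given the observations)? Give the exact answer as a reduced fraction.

Enumerate traces; 6 have nonzero weight after conditioning:
  (Z=0, Y=1, X=0) weight 1/30
  (Z=0, Y=2, X=0) weight 1/30
  (Z=0, Y=3, X=0) weight 3/40
  (Z=2, Y=1, X=1) weight 1/15
  (Z=2, Y=2, X=1) weight 1/15
  (Z=2, Y=3, X=1) weight 1/40
Group by Z:
  weight(Z=0) = 17/120
  weight(Z=2) = 19/120
Total weight = 17/120 + 19/120 = 3/10
P(Z=0 | obs) = 17/120 / 3/10 = 17/36
P(Z=2 | obs) = 19/120 / 3/10 = 19/36

P(Z = 0 | obs) = 17/36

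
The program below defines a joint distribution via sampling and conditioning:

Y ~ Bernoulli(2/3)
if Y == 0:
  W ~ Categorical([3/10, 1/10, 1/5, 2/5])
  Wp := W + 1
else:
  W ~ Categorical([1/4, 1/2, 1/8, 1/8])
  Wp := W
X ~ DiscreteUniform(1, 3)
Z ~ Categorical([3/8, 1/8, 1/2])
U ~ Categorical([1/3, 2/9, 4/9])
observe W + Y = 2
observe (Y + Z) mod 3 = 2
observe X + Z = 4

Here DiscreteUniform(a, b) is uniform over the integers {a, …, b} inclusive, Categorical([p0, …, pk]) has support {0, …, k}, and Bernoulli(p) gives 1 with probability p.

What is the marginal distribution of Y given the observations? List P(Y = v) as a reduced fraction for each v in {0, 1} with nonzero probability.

Enumerate traces; 6 have nonzero weight after conditioning:
  (Y=0, W=2, X=2, Z=2, U=0) weight 1/270
  (Y=0, W=2, X=2, Z=2, U=1) weight 1/405
  (Y=0, W=2, X=2, Z=2, U=2) weight 2/405
  (Y=1, W=1, X=3, Z=1, U=0) weight 1/216
  (Y=1, W=1, X=3, Z=1, U=1) weight 1/324
  (Y=1, W=1, X=3, Z=1, U=2) weight 1/162
Group by Y:
  weight(Y=0) = 1/90
  weight(Y=1) = 1/72
Total weight = 1/90 + 1/72 = 1/40
P(Y=0 | obs) = 1/90 / 1/40 = 4/9
P(Y=1 | obs) = 1/72 / 1/40 = 5/9

P(Y=0) = 4/9, P(Y=1) = 5/9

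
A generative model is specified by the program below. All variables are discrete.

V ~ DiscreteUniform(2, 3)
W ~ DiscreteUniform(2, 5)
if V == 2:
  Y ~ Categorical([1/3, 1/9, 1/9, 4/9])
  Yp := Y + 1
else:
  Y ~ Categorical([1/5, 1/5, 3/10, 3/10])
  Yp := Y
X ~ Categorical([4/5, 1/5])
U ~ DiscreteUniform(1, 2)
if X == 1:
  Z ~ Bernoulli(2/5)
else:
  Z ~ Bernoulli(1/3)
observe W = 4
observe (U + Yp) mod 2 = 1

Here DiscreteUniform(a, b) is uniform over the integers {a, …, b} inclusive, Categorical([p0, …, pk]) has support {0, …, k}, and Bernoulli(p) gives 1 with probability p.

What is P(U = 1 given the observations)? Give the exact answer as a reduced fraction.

Enumerate traces; 32 have nonzero weight after conditioning:
  (V=2, W=4, Y=0, X=0, U=2, Z=0) weight 1/90
  (V=2, W=4, Y=0, X=0, U=2, Z=1) weight 1/180
  (V=2, W=4, Y=0, X=1, U=2, Z=0) weight 1/400
  (V=2, W=4, Y=0, X=1, U=2, Z=1) weight 1/600
  (V=2, W=4, Y=1, X=0, U=1, Z=0) weight 1/270
  (V=2, W=4, Y=1, X=0, U=1, Z=1) weight 1/540
  (V=2, W=4, Y=1, X=1, U=1, Z=0) weight 1/1200
  (V=2, W=4, Y=1, X=1, U=1, Z=1) weight 1/1800
  … 24 more
Group by U:
  weight(U=1) = 19/288
  weight(U=2) = 17/288
Total weight = 19/288 + 17/288 = 1/8
P(U=1 | obs) = 19/288 / 1/8 = 19/36
P(U=2 | obs) = 17/288 / 1/8 = 17/36

P(U = 1 | obs) = 19/36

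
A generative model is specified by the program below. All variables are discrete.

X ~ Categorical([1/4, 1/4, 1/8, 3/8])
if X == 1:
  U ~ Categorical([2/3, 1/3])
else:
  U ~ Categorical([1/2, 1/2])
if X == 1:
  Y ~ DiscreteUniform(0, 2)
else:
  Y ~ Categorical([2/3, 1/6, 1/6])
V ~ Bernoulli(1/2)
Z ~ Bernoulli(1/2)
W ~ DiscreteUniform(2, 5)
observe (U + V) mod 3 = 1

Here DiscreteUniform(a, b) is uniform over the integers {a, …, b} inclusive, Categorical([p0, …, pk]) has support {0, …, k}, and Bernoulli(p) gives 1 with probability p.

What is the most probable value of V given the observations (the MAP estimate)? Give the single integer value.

argmax_v P(V = v | obs) = 1

Enumerate traces; 192 have nonzero weight after conditioning:
  (X=0, U=0, Y=0, V=1, Z=0, W=2) weight 1/192
  (X=0, U=0, Y=0, V=1, Z=0, W=3) weight 1/192
  (X=0, U=0, Y=0, V=1, Z=0, W=4) weight 1/192
  (X=0, U=0, Y=0, V=1, Z=0, W=5) weight 1/192
  (X=0, U=0, Y=0, V=1, Z=1, W=2) weight 1/192
  (X=0, U=0, Y=0, V=1, Z=1, W=3) weight 1/192
  (X=0, U=0, Y=0, V=1, Z=1, W=4) weight 1/192
  (X=0, U=0, Y=0, V=1, Z=1, W=5) weight 1/192
  (X=0, U=1, Y=0, V=0, Z=0, W=2) weight 1/192
  … 183 more
Group by V:
  weight(V=0) = 11/48
  weight(V=1) = 13/48
Total weight = 11/48 + 13/48 = 1/2
P(V=0 | obs) = 11/48 / 1/2 = 11/24
P(V=1 | obs) = 13/48 / 1/2 = 13/24
argmax = 1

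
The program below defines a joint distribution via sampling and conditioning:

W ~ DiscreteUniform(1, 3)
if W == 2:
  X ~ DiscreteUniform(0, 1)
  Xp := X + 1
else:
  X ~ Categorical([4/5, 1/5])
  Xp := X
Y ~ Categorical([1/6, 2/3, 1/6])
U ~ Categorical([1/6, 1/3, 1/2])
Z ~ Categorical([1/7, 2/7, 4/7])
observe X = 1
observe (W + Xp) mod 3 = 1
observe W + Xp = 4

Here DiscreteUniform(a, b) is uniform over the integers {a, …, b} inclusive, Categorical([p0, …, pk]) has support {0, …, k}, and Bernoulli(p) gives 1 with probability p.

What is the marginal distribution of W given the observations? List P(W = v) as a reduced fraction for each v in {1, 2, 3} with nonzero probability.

Enumerate traces; 54 have nonzero weight after conditioning:
  (W=2, X=1, Y=0, U=0, Z=0) weight 1/1512
  (W=2, X=1, Y=0, U=0, Z=1) weight 1/756
  (W=2, X=1, Y=0, U=0, Z=2) weight 1/378
  (W=2, X=1, Y=0, U=1, Z=0) weight 1/756
  (W=2, X=1, Y=0, U=1, Z=1) weight 1/378
  (W=2, X=1, Y=0, U=1, Z=2) weight 1/189
  (W=2, X=1, Y=0, U=2, Z=0) weight 1/504
  (W=2, X=1, Y=0, U=2, Z=1) weight 1/252
  (W=3, X=1, Y=0, U=0, Z=0) weight 1/3780
  … 45 more
Group by W:
  weight(W=2) = 1/6
  weight(W=3) = 1/15
Total weight = 1/6 + 1/15 = 7/30
P(W=2 | obs) = 1/6 / 7/30 = 5/7
P(W=3 | obs) = 1/15 / 7/30 = 2/7

P(W=2) = 5/7, P(W=3) = 2/7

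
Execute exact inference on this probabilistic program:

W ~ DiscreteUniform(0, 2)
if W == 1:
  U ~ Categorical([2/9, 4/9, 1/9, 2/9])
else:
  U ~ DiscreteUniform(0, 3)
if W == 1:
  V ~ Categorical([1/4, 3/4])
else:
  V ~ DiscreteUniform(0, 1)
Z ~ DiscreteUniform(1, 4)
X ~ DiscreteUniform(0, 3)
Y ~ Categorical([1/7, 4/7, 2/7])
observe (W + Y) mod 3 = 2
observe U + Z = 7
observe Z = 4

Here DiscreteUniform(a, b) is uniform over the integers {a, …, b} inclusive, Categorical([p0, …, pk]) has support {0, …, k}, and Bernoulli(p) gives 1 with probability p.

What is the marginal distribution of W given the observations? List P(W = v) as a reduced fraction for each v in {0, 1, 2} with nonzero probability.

P(W=0) = 18/59, P(W=1) = 32/59, P(W=2) = 9/59

Enumerate traces; 24 have nonzero weight after conditioning:
  (W=0, U=3, V=0, Z=4, X=0, Y=2) weight 1/1344
  (W=0, U=3, V=0, Z=4, X=1, Y=2) weight 1/1344
  (W=0, U=3, V=0, Z=4, X=2, Y=2) weight 1/1344
  (W=0, U=3, V=0, Z=4, X=3, Y=2) weight 1/1344
  (W=0, U=3, V=1, Z=4, X=0, Y=2) weight 1/1344
  (W=0, U=3, V=1, Z=4, X=1, Y=2) weight 1/1344
  (W=0, U=3, V=1, Z=4, X=2, Y=2) weight 1/1344
  (W=0, U=3, V=1, Z=4, X=3, Y=2) weight 1/1344
  (W=1, U=3, V=0, Z=4, X=0, Y=1) weight 1/1512
  (W=2, U=3, V=0, Z=4, X=0, Y=0) weight 1/2688
  … 14 more
Group by W:
  weight(W=0) = 1/168
  weight(W=1) = 2/189
  weight(W=2) = 1/336
Total weight = 1/168 + 2/189 + 1/336 = 59/3024
P(W=0 | obs) = 1/168 / 59/3024 = 18/59
P(W=1 | obs) = 2/189 / 59/3024 = 32/59
P(W=2 | obs) = 1/336 / 59/3024 = 9/59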